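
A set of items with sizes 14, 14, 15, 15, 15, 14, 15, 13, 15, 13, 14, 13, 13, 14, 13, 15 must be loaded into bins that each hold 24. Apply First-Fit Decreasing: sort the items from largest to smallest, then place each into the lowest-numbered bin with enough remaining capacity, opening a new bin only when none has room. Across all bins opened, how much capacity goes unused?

Sorted descending: 15, 15, 15, 15, 15, 15, 14, 14, 14, 14, 14, 13, 13, 13, 13, 13.
15 → bin 1 (remaining 9)
15 → bin 2 (remaining 9)
15 → bin 3 (remaining 9)
15 → bin 4 (remaining 9)
15 → bin 5 (remaining 9)
15 → bin 6 (remaining 9)
14 → bin 7 (remaining 10)
14 → bin 8 (remaining 10)
14 → bin 9 (remaining 10)
14 → bin 10 (remaining 10)
14 → bin 11 (remaining 10)
13 → bin 12 (remaining 11)
13 → bin 13 (remaining 11)
13 → bin 14 (remaining 11)
13 → bin 15 (remaining 11)
13 → bin 16 (remaining 11)
16 bins × 24 = 384; used 225; unused 159.

159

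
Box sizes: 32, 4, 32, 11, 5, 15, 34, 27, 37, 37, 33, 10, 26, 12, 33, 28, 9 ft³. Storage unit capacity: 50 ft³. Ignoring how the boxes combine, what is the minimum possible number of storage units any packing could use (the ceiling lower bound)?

8 storage units

Total size = 32 + 4 + 32 + 11 + 5 + 15 + 34 + 27 + 37 + 37 + 33 + 10 + 26 + 12 + 33 + 28 + 9 = 385 ft³.
⌈385 / 50⌉ = 8.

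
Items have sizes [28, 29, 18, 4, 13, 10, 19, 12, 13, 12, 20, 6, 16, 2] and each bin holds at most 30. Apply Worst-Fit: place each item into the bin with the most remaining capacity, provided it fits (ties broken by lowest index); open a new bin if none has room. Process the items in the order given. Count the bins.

28 → bin 1 (remaining 2)
29 → bin 2 (remaining 1)
18 → bin 3 (remaining 12)
4 → bin 3 (remaining 8)
13 → bin 4 (remaining 17)
10 → bin 4 (remaining 7)
19 → bin 5 (remaining 11)
12 → bin 6 (remaining 18)
13 → bin 6 (remaining 5)
12 → bin 7 (remaining 18)
20 → bin 8 (remaining 10)
6 → bin 7 (remaining 12)
16 → bin 9 (remaining 14)
2 → bin 9 (remaining 12)

9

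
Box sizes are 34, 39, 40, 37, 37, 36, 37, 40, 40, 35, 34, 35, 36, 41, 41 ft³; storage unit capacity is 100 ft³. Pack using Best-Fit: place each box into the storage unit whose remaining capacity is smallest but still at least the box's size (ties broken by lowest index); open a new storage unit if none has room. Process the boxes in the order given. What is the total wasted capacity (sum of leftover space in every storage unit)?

storage unit 1: place 34 ft³, 66 ft³ left
storage unit 1: place 39 ft³, 27 ft³ left
storage unit 2: place 40 ft³, 60 ft³ left
storage unit 2: place 37 ft³, 23 ft³ left
storage unit 3: place 37 ft³, 63 ft³ left
storage unit 3: place 36 ft³, 27 ft³ left
storage unit 4: place 37 ft³, 63 ft³ left
storage unit 4: place 40 ft³, 23 ft³ left
storage unit 5: place 40 ft³, 60 ft³ left
storage unit 5: place 35 ft³, 25 ft³ left
storage unit 6: place 34 ft³, 66 ft³ left
storage unit 6: place 35 ft³, 31 ft³ left
storage unit 7: place 36 ft³, 64 ft³ left
storage unit 7: place 41 ft³, 23 ft³ left
storage unit 8: place 41 ft³, 59 ft³ left
8 storage units × 100 ft³ = 800 ft³; used 562 ft³; unused 238 ft³.

238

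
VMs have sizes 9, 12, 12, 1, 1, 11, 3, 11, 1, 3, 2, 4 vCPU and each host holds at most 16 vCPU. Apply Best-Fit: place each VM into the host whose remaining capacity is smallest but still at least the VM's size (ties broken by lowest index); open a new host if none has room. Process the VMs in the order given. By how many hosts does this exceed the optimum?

Best-Fit: [9] [12,1,1,2] [12,3,1] [11,3] [11,4] → 5 hosts.
Total size 70 vCPU; any packing needs at least ⌈70/16⌉ = 5 hosts.
So 5 is already optimal.

0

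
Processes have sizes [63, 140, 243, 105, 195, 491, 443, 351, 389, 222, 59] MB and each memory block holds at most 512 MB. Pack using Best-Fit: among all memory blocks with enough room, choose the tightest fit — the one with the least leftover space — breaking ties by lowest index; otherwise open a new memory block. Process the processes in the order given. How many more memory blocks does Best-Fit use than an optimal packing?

1

Best-Fit: [63,140,243,59] [105,195] [491] [443] [351] [389] [222] → 7 memory blocks.
Total size 2701 MB; any packing needs at least ⌈2701/512⌉ = 6 memory blocks.
An optimal packing achieves that bound: [491] [443,63] [389,105] [351,140] [243,222] [195,59] → 6 memory blocks.
Excess: 7 − 6 = 1.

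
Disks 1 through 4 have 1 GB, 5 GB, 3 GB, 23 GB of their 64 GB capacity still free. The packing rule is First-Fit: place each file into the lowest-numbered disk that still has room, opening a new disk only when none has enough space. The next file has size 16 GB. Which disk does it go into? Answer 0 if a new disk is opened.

Disks with room: disk 4 (23 GB).
The first with room is disk 4.

4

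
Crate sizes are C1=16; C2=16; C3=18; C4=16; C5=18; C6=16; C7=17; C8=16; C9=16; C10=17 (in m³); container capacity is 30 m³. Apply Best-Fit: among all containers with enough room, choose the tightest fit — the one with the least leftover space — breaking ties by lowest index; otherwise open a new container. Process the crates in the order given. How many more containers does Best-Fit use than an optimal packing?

Best-Fit: [16] [16] [18] [16] [18] [16] [17] [16] [16] [17] → 10 containers.
10 crates exceed 15 m³ (half the capacity), and no two of those can share a container, so at least 10 containers are needed.
So 10 is already optimal.

0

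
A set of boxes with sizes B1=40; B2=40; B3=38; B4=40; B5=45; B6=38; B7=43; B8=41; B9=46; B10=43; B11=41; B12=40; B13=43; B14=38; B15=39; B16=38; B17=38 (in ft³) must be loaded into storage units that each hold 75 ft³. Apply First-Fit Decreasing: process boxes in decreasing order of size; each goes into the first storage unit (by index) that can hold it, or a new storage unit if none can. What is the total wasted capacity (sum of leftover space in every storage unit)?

Sorted descending: 46, 45, 43, 43, 43, 41, 41, 40, 40, 40, 40, 39, 38, 38, 38, 38, 38.
Put 46 ft³ in storage unit 1; 29 ft³ remain.
Put 45 ft³ in storage unit 2; 30 ft³ remain.
Put 43 ft³ in storage unit 3; 32 ft³ remain.
Put 43 ft³ in storage unit 4; 32 ft³ remain.
Put 43 ft³ in storage unit 5; 32 ft³ remain.
Put 41 ft³ in storage unit 6; 34 ft³ remain.
Put 41 ft³ in storage unit 7; 34 ft³ remain.
Put 40 ft³ in storage unit 8; 35 ft³ remain.
Put 40 ft³ in storage unit 9; 35 ft³ remain.
Put 40 ft³ in storage unit 10; 35 ft³ remain.
Put 40 ft³ in storage unit 11; 35 ft³ remain.
Put 39 ft³ in storage unit 12; 36 ft³ remain.
Put 38 ft³ in storage unit 13; 37 ft³ remain.
Put 38 ft³ in storage unit 14; 37 ft³ remain.
Put 38 ft³ in storage unit 15; 37 ft³ remain.
Put 38 ft³ in storage unit 16; 37 ft³ remain.
Put 38 ft³ in storage unit 17; 37 ft³ remain.
17 storage units × 75 ft³ = 1275 ft³; used 691 ft³; unused 584 ft³.

584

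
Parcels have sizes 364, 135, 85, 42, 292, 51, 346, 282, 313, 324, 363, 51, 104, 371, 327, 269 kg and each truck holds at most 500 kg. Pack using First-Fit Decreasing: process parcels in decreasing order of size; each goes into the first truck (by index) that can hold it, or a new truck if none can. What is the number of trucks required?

10

Sorted descending: 371, 364, 363, 346, 327, 324, 313, 292, 282, 269, 135, 104, 85, 51, 51, 42.
371 kg → truck 1 (remaining 129 kg)
364 kg → truck 2 (remaining 136 kg)
363 kg → truck 3 (remaining 137 kg)
346 kg → truck 4 (remaining 154 kg)
327 kg → truck 5 (remaining 173 kg)
324 kg → truck 6 (remaining 176 kg)
313 kg → truck 7 (remaining 187 kg)
292 kg → truck 8 (remaining 208 kg)
282 kg → truck 9 (remaining 218 kg)
269 kg → truck 10 (remaining 231 kg)
135 kg → truck 2 (remaining 1 kg)
104 kg → truck 1 (remaining 25 kg)
85 kg → truck 3 (remaining 52 kg)
51 kg → truck 3 (remaining 1 kg)
51 kg → truck 4 (remaining 103 kg)
42 kg → truck 4 (remaining 61 kg)
Final trucks: [371,104] [364,135] [363,85,51] [346,51,42] [327] [324] [313] [292] [282] [269].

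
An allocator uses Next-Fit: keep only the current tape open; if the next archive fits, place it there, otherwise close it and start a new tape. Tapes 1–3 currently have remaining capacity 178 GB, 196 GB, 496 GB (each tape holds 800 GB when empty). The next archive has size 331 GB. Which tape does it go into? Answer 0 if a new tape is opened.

Next-Fit only looks at tape 3, which has 496 GB free.
331 GB fits there.

3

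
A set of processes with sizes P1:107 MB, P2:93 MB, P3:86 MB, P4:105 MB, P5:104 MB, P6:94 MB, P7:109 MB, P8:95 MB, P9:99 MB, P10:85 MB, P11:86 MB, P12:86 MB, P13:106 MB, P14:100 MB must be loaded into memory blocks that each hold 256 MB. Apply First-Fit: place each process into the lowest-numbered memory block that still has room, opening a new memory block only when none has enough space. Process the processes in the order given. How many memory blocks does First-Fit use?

memory block 1: place P1 (107 MB), 149 MB left
memory block 1: place P2 (93 MB), 56 MB left
memory block 2: place P3 (86 MB), 170 MB left
memory block 2: place P4 (105 MB), 65 MB left
memory block 3: place P5 (104 MB), 152 MB left
memory block 3: place P6 (94 MB), 58 MB left
memory block 4: place P7 (109 MB), 147 MB left
memory block 4: place P8 (95 MB), 52 MB left
memory block 5: place P9 (99 MB), 157 MB left
memory block 5: place P10 (85 MB), 72 MB left
memory block 6: place P11 (86 MB), 170 MB left
memory block 6: place P12 (86 MB), 84 MB left
memory block 7: place P13 (106 MB), 150 MB left
memory block 7: place P14 (100 MB), 50 MB left
Final memory blocks: [107,93] [86,105] [104,94] [109,95] [99,85] [86,86] [106,100].

7 memory blocks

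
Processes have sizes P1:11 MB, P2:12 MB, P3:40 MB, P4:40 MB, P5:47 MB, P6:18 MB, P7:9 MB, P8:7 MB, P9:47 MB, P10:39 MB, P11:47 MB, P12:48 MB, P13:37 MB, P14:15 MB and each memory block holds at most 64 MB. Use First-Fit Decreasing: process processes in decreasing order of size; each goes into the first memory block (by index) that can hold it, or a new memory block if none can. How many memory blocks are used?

Sorted descending: 48, 47, 47, 47, 40, 40, 39, 37, 18, 15, 12, 11, 9, 7.
memory block 1: place 48 MB, 16 MB left
memory block 2: place 47 MB, 17 MB left
memory block 3: place 47 MB, 17 MB left
memory block 4: place 47 MB, 17 MB left
memory block 5: place 40 MB, 24 MB left
memory block 6: place 40 MB, 24 MB left
memory block 7: place 39 MB, 25 MB left
memory block 8: place 37 MB, 27 MB left
memory block 5: place 18 MB, 6 MB left
memory block 1: place 15 MB, 1 MB left
memory block 2: place 12 MB, 5 MB left
memory block 3: place 11 MB, 6 MB left
memory block 4: place 9 MB, 8 MB left
memory block 4: place 7 MB, 1 MB left
Final memory blocks: [48,15] [47,12] [47,11] [47,9,7] [40,18] [40] [39] [37].

8 memory blocks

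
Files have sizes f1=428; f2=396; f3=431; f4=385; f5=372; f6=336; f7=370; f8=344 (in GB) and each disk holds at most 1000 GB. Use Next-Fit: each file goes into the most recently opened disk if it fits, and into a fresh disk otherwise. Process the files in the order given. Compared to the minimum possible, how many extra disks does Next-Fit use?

Next-Fit: [428,396] [431,385] [372,336] [370,344] → 4 disks.
Total size 3062 GB; any packing needs at least ⌈3062/1000⌉ = 4 disks.
So 4 is already optimal.

0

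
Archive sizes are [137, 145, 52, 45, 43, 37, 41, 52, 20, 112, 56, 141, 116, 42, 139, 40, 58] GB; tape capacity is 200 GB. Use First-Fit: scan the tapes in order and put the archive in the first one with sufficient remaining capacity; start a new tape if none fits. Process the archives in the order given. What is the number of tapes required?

137 GB → tape 1 (remaining 63 GB)
145 GB → tape 2 (remaining 55 GB)
52 GB → tape 1 (remaining 11 GB)
45 GB → tape 2 (remaining 10 GB)
43 GB → tape 3 (remaining 157 GB)
37 GB → tape 3 (remaining 120 GB)
41 GB → tape 3 (remaining 79 GB)
52 GB → tape 3 (remaining 27 GB)
20 GB → tape 3 (remaining 7 GB)
112 GB → tape 4 (remaining 88 GB)
56 GB → tape 4 (remaining 32 GB)
141 GB → tape 5 (remaining 59 GB)
116 GB → tape 6 (remaining 84 GB)
42 GB → tape 5 (remaining 17 GB)
139 GB → tape 7 (remaining 61 GB)
40 GB → tape 6 (remaining 44 GB)
58 GB → tape 7 (remaining 3 GB)
Final tapes: [137,52] [145,45] [43,37,41,52,20] [112,56] [141,42] [116,40] [139,58].

7 tapes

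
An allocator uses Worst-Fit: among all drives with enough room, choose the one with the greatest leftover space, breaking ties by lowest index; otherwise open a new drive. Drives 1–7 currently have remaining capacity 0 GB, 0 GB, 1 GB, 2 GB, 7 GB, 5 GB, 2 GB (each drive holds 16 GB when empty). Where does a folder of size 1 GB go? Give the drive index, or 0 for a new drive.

5

Drives with room: drive 3 (1 GB), drive 4 (2 GB), drive 5 (7 GB), drive 6 (5 GB), drive 7 (2 GB).
Most room is drive 5 with 7 GB free.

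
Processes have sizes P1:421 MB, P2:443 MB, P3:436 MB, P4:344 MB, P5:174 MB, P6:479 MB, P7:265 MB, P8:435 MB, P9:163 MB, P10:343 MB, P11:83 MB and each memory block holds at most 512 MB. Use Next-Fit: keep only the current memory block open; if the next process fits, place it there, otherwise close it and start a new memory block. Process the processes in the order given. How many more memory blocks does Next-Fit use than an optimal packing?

2

Next-Fit: [421] [443] [436] [344] [174] [479] [265] [435] [163,343] [83] → 10 memory blocks.
Total size 3586 MB; any packing needs at least ⌈3586/512⌉ = 8 memory blocks.
An optimal packing achieves that bound: [479] [443] [436] [435] [421,83] [344,163] [343] [265,174] → 8 memory blocks.
Excess: 10 − 8 = 2.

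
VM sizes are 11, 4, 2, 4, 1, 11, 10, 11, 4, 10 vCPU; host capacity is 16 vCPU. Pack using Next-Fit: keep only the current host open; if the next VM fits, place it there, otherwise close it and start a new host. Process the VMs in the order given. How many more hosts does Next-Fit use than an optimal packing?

1

Next-Fit: [11,4] [2,4,1] [11] [10] [11,4] [10] → 6 hosts.
Total size 68 vCPU; any packing needs at least ⌈68/16⌉ = 5 hosts.
An optimal packing achieves that bound: [11,4,1] [11,4] [11,4] [10,2] [10] → 5 hosts.
Excess: 6 − 5 = 1.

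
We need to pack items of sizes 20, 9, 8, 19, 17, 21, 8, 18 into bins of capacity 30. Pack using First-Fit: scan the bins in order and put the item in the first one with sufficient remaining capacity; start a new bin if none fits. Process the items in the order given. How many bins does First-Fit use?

5 bins

20 → bin 1 (remaining 10)
9 → bin 1 (remaining 1)
8 → bin 2 (remaining 22)
19 → bin 2 (remaining 3)
17 → bin 3 (remaining 13)
21 → bin 4 (remaining 9)
8 → bin 3 (remaining 5)
18 → bin 5 (remaining 12)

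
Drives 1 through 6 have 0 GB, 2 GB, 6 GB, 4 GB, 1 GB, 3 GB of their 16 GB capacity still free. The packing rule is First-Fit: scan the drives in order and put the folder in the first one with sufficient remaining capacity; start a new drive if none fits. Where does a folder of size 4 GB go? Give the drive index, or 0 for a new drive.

Drives with room: drive 3 (6 GB), drive 4 (4 GB).
The first with room is drive 3.

3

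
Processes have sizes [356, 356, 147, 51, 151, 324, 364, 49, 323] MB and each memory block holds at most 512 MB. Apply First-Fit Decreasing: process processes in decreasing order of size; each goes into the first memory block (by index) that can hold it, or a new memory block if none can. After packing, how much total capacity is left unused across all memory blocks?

Sorted descending: 364, 356, 356, 324, 323, 151, 147, 51, 49.
memory block 1: place 364 MB, 148 MB left
memory block 2: place 356 MB, 156 MB left
memory block 3: place 356 MB, 156 MB left
memory block 4: place 324 MB, 188 MB left
memory block 5: place 323 MB, 189 MB left
memory block 2: place 151 MB, 5 MB left
memory block 1: place 147 MB, 1 MB left
memory block 3: place 51 MB, 105 MB left
memory block 3: place 49 MB, 56 MB left
5 memory blocks × 512 MB = 2560 MB; used 2121 MB; unused 439 MB.

439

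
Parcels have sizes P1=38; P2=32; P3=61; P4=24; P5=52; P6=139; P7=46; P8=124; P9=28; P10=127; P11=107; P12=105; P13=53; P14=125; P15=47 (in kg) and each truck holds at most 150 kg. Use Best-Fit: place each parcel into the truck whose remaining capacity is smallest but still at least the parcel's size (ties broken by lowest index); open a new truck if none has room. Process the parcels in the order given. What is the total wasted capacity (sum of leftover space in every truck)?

Put P1 (38 kg) in truck 1; 112 kg remain.
Put P2 (32 kg) in truck 1; 80 kg remain.
Put P3 (61 kg) in truck 1; 19 kg remain.
Put P4 (24 kg) in truck 2; 126 kg remain.
Put P5 (52 kg) in truck 2; 74 kg remain.
Put P6 (139 kg) in truck 3; 11 kg remain.
Put P7 (46 kg) in truck 2; 28 kg remain.
Put P8 (124 kg) in truck 4; 26 kg remain.
Put P9 (28 kg) in truck 2; 0 kg remain.
Put P10 (127 kg) in truck 5; 23 kg remain.
Put P11 (107 kg) in truck 6; 43 kg remain.
Put P12 (105 kg) in truck 7; 45 kg remain.
Put P13 (53 kg) in truck 8; 97 kg remain.
Put P14 (125 kg) in truck 9; 25 kg remain.
Put P15 (47 kg) in truck 8; 50 kg remain.
9 trucks × 150 kg = 1350 kg; used 1108 kg; unused 242 kg.

242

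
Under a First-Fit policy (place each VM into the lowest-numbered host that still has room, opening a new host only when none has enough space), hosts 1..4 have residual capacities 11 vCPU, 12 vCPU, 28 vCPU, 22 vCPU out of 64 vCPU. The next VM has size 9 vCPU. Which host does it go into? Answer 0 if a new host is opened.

1

Hosts with room: host 1 (11 vCPU), host 2 (12 vCPU), host 3 (28 vCPU), host 4 (22 vCPU).
The first with room is host 1.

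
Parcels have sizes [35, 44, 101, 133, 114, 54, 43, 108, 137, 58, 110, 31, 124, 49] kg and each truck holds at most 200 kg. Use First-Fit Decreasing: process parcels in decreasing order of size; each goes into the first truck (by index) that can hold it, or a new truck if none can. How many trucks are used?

7 trucks

Sorted descending: 137, 133, 124, 114, 110, 108, 101, 58, 54, 49, 44, 43, 35, 31.
137 kg → truck 1 (remaining 63 kg)
133 kg → truck 2 (remaining 67 kg)
124 kg → truck 3 (remaining 76 kg)
114 kg → truck 4 (remaining 86 kg)
110 kg → truck 5 (remaining 90 kg)
108 kg → truck 6 (remaining 92 kg)
101 kg → truck 7 (remaining 99 kg)
58 kg → truck 1 (remaining 5 kg)
54 kg → truck 2 (remaining 13 kg)
49 kg → truck 3 (remaining 27 kg)
44 kg → truck 4 (remaining 42 kg)
43 kg → truck 5 (remaining 47 kg)
35 kg → truck 4 (remaining 7 kg)
31 kg → truck 5 (remaining 16 kg)
Final trucks: [137,58] [133,54] [124,49] [114,44,35] [110,43,31] [108] [101].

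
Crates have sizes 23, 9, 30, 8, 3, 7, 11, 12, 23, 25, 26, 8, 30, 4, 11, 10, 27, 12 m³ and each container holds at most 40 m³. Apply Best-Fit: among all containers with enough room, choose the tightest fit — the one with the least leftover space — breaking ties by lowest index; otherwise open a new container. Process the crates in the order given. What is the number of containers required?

23 m³ → container 1 (remaining 17 m³)
9 m³ → container 1 (remaining 8 m³)
30 m³ → container 2 (remaining 10 m³)
8 m³ → container 1 (remaining 0 m³)
3 m³ → container 2 (remaining 7 m³)
7 m³ → container 2 (remaining 0 m³)
11 m³ → container 3 (remaining 29 m³)
12 m³ → container 3 (remaining 17 m³)
23 m³ → container 4 (remaining 17 m³)
25 m³ → container 5 (remaining 15 m³)
26 m³ → container 6 (remaining 14 m³)
8 m³ → container 6 (remaining 6 m³)
30 m³ → container 7 (remaining 10 m³)
4 m³ → container 6 (remaining 2 m³)
11 m³ → container 5 (remaining 4 m³)
10 m³ → container 7 (remaining 0 m³)
27 m³ → container 8 (remaining 13 m³)
12 m³ → container 8 (remaining 1 m³)
Final containers: [23,9,8] [30,3,7] [11,12] [23] [25,11] [26,8,4] [30,10] [27,12].

8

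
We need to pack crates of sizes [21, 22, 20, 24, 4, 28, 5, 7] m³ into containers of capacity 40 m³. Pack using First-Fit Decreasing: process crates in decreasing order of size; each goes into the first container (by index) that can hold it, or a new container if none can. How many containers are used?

5 containers

Sorted descending: 28, 24, 22, 21, 20, 7, 5, 4.
28 m³ → container 1 (remaining 12 m³)
24 m³ → container 2 (remaining 16 m³)
22 m³ → container 3 (remaining 18 m³)
21 m³ → container 4 (remaining 19 m³)
20 m³ → container 5 (remaining 20 m³)
7 m³ → container 1 (remaining 5 m³)
5 m³ → container 1 (remaining 0 m³)
4 m³ → container 2 (remaining 12 m³)
Final containers: [28,7,5] [24,4] [22] [21] [20].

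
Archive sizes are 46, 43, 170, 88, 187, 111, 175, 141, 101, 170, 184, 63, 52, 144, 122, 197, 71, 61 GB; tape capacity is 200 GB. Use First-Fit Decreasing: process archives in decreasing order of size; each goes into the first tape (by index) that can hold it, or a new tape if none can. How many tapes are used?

12

Sorted descending: 197, 187, 184, 175, 170, 170, 144, 141, 122, 111, 101, 88, 71, 63, 61, 52, 46, 43.
197 GB → tape 1 (remaining 3 GB)
187 GB → tape 2 (remaining 13 GB)
184 GB → tape 3 (remaining 16 GB)
175 GB → tape 4 (remaining 25 GB)
170 GB → tape 5 (remaining 30 GB)
170 GB → tape 6 (remaining 30 GB)
144 GB → tape 7 (remaining 56 GB)
141 GB → tape 8 (remaining 59 GB)
122 GB → tape 9 (remaining 78 GB)
111 GB → tape 10 (remaining 89 GB)
101 GB → tape 11 (remaining 99 GB)
88 GB → tape 10 (remaining 1 GB)
71 GB → tape 9 (remaining 7 GB)
63 GB → tape 11 (remaining 36 GB)
61 GB → tape 12 (remaining 139 GB)
52 GB → tape 7 (remaining 4 GB)
46 GB → tape 8 (remaining 13 GB)
43 GB → tape 12 (remaining 96 GB)
Final tapes: [197] [187] [184] [175] [170] [170] [144,52] [141,46] [122,71] [111,88] [101,63] [61,43].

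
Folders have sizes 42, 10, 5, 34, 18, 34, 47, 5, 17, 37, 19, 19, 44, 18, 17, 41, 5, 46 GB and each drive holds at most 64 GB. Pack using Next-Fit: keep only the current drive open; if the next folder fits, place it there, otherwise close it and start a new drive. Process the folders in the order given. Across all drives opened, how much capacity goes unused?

Put 42 GB in drive 1; 22 GB remain.
Put 10 GB in drive 1; 12 GB remain.
Put 5 GB in drive 1; 7 GB remain.
Put 34 GB in drive 2; 30 GB remain.
Put 18 GB in drive 2; 12 GB remain.
Put 34 GB in drive 3; 30 GB remain.
Put 47 GB in drive 4; 17 GB remain.
Put 5 GB in drive 4; 12 GB remain.
Put 17 GB in drive 5; 47 GB remain.
Put 37 GB in drive 5; 10 GB remain.
Put 19 GB in drive 6; 45 GB remain.
Put 19 GB in drive 6; 26 GB remain.
Put 44 GB in drive 7; 20 GB remain.
Put 18 GB in drive 7; 2 GB remain.
Put 17 GB in drive 8; 47 GB remain.
Put 41 GB in drive 8; 6 GB remain.
Put 5 GB in drive 8; 1 GB remain.
Put 46 GB in drive 9; 18 GB remain.
9 drives × 64 GB = 576 GB; used 458 GB; unused 118 GB.

118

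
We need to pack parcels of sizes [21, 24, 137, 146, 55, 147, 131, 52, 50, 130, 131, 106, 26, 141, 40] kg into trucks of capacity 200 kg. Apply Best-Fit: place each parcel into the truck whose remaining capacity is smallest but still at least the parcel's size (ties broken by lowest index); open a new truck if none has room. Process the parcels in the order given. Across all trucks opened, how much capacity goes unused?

263

Put 21 kg in truck 1; 179 kg remain.
Put 24 kg in truck 1; 155 kg remain.
Put 137 kg in truck 1; 18 kg remain.
Put 146 kg in truck 2; 54 kg remain.
Put 55 kg in truck 3; 145 kg remain.
Put 147 kg in truck 4; 53 kg remain.
Put 131 kg in truck 3; 14 kg remain.
Put 52 kg in truck 4; 1 kg remain.
Put 50 kg in truck 2; 4 kg remain.
Put 130 kg in truck 5; 70 kg remain.
Put 131 kg in truck 6; 69 kg remain.
Put 106 kg in truck 7; 94 kg remain.
Put 26 kg in truck 6; 43 kg remain.
Put 141 kg in truck 8; 59 kg remain.
Put 40 kg in truck 6; 3 kg remain.
8 trucks × 200 kg = 1600 kg; used 1337 kg; unused 263 kg.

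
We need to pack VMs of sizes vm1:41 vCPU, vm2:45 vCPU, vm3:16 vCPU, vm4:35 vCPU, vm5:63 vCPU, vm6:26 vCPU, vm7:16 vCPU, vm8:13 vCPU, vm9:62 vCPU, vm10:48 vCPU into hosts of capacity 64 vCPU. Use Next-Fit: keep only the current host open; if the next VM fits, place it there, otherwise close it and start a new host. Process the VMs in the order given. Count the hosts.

7

vm1 (41 vCPU) → host 1 (remaining 23 vCPU)
vm2 (45 vCPU) → host 2 (remaining 19 vCPU)
vm3 (16 vCPU) → host 2 (remaining 3 vCPU)
vm4 (35 vCPU) → host 3 (remaining 29 vCPU)
vm5 (63 vCPU) → host 4 (remaining 1 vCPU)
vm6 (26 vCPU) → host 5 (remaining 38 vCPU)
vm7 (16 vCPU) → host 5 (remaining 22 vCPU)
vm8 (13 vCPU) → host 5 (remaining 9 vCPU)
vm9 (62 vCPU) → host 6 (remaining 2 vCPU)
vm10 (48 vCPU) → host 7 (remaining 16 vCPU)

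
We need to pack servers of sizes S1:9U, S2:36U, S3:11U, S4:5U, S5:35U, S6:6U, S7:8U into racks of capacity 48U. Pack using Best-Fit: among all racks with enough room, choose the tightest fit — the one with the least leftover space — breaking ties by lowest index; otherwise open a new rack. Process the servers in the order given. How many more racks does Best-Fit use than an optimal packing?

0

Best-Fit: [9,36] [11,5,8] [35,6] → 3 racks.
Total size 110U; any packing needs at least ⌈110/48⌉ = 3 racks.
So 3 is already optimal.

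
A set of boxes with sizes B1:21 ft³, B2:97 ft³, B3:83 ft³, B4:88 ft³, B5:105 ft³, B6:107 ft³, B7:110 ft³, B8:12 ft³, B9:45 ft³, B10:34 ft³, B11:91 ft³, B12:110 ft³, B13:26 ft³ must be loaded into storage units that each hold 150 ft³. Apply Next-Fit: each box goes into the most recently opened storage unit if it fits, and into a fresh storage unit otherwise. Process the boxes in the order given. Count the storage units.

B1 (21 ft³) → storage unit 1 (remaining 129 ft³)
B2 (97 ft³) → storage unit 1 (remaining 32 ft³)
B3 (83 ft³) → storage unit 2 (remaining 67 ft³)
B4 (88 ft³) → storage unit 3 (remaining 62 ft³)
B5 (105 ft³) → storage unit 4 (remaining 45 ft³)
B6 (107 ft³) → storage unit 5 (remaining 43 ft³)
B7 (110 ft³) → storage unit 6 (remaining 40 ft³)
B8 (12 ft³) → storage unit 6 (remaining 28 ft³)
B9 (45 ft³) → storage unit 7 (remaining 105 ft³)
B10 (34 ft³) → storage unit 7 (remaining 71 ft³)
B11 (91 ft³) → storage unit 8 (remaining 59 ft³)
B12 (110 ft³) → storage unit 9 (remaining 40 ft³)
B13 (26 ft³) → storage unit 9 (remaining 14 ft³)

9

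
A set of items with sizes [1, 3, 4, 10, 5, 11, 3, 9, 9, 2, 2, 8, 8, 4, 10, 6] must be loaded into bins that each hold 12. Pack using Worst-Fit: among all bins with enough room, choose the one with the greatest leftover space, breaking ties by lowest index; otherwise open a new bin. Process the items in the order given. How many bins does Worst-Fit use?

10

1 → bin 1 (remaining 11)
3 → bin 1 (remaining 8)
4 → bin 1 (remaining 4)
10 → bin 2 (remaining 2)
5 → bin 3 (remaining 7)
11 → bin 4 (remaining 1)
3 → bin 3 (remaining 4)
9 → bin 5 (remaining 3)
9 → bin 6 (remaining 3)
2 → bin 1 (remaining 2)
2 → bin 3 (remaining 2)
8 → bin 7 (remaining 4)
8 → bin 8 (remaining 4)
4 → bin 7 (remaining 0)
10 → bin 9 (remaining 2)
6 → bin 10 (remaining 6)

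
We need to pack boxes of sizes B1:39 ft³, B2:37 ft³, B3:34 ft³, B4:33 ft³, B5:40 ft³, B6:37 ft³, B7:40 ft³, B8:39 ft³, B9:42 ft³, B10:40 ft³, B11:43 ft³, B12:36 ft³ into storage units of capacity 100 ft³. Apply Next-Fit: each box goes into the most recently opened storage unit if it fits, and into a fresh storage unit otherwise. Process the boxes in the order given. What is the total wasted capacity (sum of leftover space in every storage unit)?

Put B1 (39 ft³) in storage unit 1; 61 ft³ remain.
Put B2 (37 ft³) in storage unit 1; 24 ft³ remain.
Put B3 (34 ft³) in storage unit 2; 66 ft³ remain.
Put B4 (33 ft³) in storage unit 2; 33 ft³ remain.
Put B5 (40 ft³) in storage unit 3; 60 ft³ remain.
Put B6 (37 ft³) in storage unit 3; 23 ft³ remain.
Put B7 (40 ft³) in storage unit 4; 60 ft³ remain.
Put B8 (39 ft³) in storage unit 4; 21 ft³ remain.
Put B9 (42 ft³) in storage unit 5; 58 ft³ remain.
Put B10 (40 ft³) in storage unit 5; 18 ft³ remain.
Put B11 (43 ft³) in storage unit 6; 57 ft³ remain.
Put B12 (36 ft³) in storage unit 6; 21 ft³ remain.
6 storage units × 100 ft³ = 600 ft³; used 460 ft³; unused 140 ft³.

140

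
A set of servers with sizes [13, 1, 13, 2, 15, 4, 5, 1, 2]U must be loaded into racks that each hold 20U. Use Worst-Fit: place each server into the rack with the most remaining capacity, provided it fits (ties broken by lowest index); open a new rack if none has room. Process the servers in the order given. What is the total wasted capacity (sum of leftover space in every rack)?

4

rack 1: place 13U, 7U left
rack 1: place 1U, 6U left
rack 2: place 13U, 7U left
rack 2: place 2U, 5U left
rack 3: place 15U, 5U left
rack 1: place 4U, 2U left
rack 2: place 5U, 0U left
rack 3: place 1U, 4U left
rack 3: place 2U, 2U left
3 racks × 20U = 60U; used 56U; unused 4U.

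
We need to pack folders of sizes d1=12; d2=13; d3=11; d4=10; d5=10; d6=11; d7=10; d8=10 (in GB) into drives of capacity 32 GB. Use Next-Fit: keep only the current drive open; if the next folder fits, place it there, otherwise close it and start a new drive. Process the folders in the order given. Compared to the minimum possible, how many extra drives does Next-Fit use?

Next-Fit: [12,13] [11,10,10] [11,10,10] → 3 drives.
Total size 87 GB; any packing needs at least ⌈87/32⌉ = 3 drives.
So 3 is already optimal.

0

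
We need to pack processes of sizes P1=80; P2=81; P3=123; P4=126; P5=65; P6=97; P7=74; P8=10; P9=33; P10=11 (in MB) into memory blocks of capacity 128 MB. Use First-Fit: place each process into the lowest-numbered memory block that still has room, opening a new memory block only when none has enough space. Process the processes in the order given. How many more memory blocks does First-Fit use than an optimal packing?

First-Fit: [80,10,33] [81,11] [123] [126] [65] [97] [74] → 7 memory blocks.
7 processes exceed 64 MB (half the capacity), and no two of those can share a memory block, so at least 7 memory blocks are needed.
So 7 is already optimal.

0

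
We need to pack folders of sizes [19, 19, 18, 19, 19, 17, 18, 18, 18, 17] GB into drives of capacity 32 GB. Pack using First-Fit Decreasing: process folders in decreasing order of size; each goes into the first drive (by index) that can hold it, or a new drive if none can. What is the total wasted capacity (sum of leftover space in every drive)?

138

Sorted descending: 19, 19, 19, 19, 18, 18, 18, 18, 17, 17.
Put 19 GB in drive 1; 13 GB remain.
Put 19 GB in drive 2; 13 GB remain.
Put 19 GB in drive 3; 13 GB remain.
Put 19 GB in drive 4; 13 GB remain.
Put 18 GB in drive 5; 14 GB remain.
Put 18 GB in drive 6; 14 GB remain.
Put 18 GB in drive 7; 14 GB remain.
Put 18 GB in drive 8; 14 GB remain.
Put 17 GB in drive 9; 15 GB remain.
Put 17 GB in drive 10; 15 GB remain.
10 drives × 32 GB = 320 GB; used 182 GB; unused 138 GB.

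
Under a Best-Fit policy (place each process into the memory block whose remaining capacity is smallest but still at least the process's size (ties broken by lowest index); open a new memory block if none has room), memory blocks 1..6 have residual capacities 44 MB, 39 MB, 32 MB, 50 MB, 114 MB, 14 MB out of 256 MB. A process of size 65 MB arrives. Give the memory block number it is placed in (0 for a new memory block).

5

Memory blocks with room: memory block 5 (114 MB).
Tightest fit is memory block 5 with 114 MB free.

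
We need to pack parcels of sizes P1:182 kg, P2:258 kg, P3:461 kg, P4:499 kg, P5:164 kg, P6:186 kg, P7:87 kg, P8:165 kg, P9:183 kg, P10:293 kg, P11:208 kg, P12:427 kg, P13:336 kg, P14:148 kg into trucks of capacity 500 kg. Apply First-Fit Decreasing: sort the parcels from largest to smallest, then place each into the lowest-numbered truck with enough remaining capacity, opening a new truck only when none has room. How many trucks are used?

8 trucks

Sorted descending: 499, 461, 427, 336, 293, 258, 208, 186, 183, 182, 165, 164, 148, 87.
truck 1: place 499 kg, 1 kg left
truck 2: place 461 kg, 39 kg left
truck 3: place 427 kg, 73 kg left
truck 4: place 336 kg, 164 kg left
truck 5: place 293 kg, 207 kg left
truck 6: place 258 kg, 242 kg left
truck 6: place 208 kg, 34 kg left
truck 5: place 186 kg, 21 kg left
truck 7: place 183 kg, 317 kg left
truck 7: place 182 kg, 135 kg left
truck 8: place 165 kg, 335 kg left
truck 4: place 164 kg, 0 kg left
truck 8: place 148 kg, 187 kg left
truck 7: place 87 kg, 48 kg left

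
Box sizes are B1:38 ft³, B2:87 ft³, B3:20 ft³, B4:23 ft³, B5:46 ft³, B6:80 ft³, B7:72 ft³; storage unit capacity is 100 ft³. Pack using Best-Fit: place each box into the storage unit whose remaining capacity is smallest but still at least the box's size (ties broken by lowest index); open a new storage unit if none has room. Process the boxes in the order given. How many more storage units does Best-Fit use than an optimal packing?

Best-Fit: [38,20,23] [87] [46] [80] [72] → 5 storage units.
Total size 366 ft³; any packing needs at least ⌈366/100⌉ = 4 storage units.
An optimal packing achieves that bound: [87] [80,20] [72,23] [46,38] → 4 storage units.
Excess: 5 − 4 = 1.

1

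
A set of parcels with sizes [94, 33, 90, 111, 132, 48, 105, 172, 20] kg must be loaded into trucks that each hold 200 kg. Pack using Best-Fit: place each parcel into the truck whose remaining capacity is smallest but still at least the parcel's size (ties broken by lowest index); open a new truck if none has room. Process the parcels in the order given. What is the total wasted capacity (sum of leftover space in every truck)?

94 kg → truck 1 (remaining 106 kg)
33 kg → truck 1 (remaining 73 kg)
90 kg → truck 2 (remaining 110 kg)
111 kg → truck 3 (remaining 89 kg)
132 kg → truck 4 (remaining 68 kg)
48 kg → truck 4 (remaining 20 kg)
105 kg → truck 2 (remaining 5 kg)
172 kg → truck 5 (remaining 28 kg)
20 kg → truck 4 (remaining 0 kg)
5 trucks × 200 kg = 1000 kg; used 805 kg; unused 195 kg.

195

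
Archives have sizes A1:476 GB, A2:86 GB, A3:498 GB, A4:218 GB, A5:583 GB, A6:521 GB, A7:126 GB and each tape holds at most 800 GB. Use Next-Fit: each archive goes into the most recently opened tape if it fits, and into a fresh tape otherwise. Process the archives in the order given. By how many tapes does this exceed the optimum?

0

Next-Fit: [476,86] [498,218] [583] [521,126] → 4 tapes.
Total size 2508 GB; any packing needs at least ⌈2508/800⌉ = 4 tapes.
So 4 is already optimal.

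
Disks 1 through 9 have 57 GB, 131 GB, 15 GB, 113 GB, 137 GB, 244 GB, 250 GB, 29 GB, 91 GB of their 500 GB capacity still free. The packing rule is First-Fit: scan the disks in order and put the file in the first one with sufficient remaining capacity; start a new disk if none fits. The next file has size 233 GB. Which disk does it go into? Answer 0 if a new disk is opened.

6

Disks with room: disk 6 (244 GB), disk 7 (250 GB).
The first with room is disk 6.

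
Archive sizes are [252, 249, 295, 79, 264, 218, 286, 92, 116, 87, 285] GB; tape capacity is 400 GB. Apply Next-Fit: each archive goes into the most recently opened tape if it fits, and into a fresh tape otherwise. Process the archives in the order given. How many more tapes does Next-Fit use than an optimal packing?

Next-Fit: [252] [249] [295,79] [264] [218] [286,92] [116,87] [285] → 8 tapes.
7 archives exceed 200 GB (half the capacity), and no two of those can share a tape, so at least 7 tapes are needed.
An optimal packing achieves that bound: [295,92] [286,87] [285,79] [264,116] [252] [249] [218] → 7 tapes.
Excess: 8 − 7 = 1.

1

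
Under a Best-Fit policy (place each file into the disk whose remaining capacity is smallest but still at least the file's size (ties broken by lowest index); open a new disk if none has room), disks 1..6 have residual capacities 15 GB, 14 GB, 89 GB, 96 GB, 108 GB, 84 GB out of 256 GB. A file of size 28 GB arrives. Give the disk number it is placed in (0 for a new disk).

Disks with room: disk 3 (89 GB), disk 4 (96 GB), disk 5 (108 GB), disk 6 (84 GB).
Tightest fit is disk 6 with 84 GB free.

6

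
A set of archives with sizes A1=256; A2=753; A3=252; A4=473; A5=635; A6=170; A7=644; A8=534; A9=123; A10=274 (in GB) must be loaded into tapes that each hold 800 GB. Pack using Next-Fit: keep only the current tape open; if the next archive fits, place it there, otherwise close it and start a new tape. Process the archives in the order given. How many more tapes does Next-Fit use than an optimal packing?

2

Next-Fit: [256] [753] [252,473] [635] [170] [644] [534,123] [274] → 8 tapes.
Total size 4114 GB; any packing needs at least ⌈4114/800⌉ = 6 tapes.
An optimal packing achieves that bound: [753] [644,123] [635] [534,256] [473,274] [252,170] → 6 tapes.
Excess: 8 − 6 = 2.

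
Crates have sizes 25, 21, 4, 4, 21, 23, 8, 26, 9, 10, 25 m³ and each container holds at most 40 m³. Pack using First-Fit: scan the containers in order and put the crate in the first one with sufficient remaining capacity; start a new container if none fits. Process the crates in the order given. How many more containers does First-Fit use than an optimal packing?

First-Fit: [25,4,4] [21,8,9] [21,10] [23] [26] [25] → 6 containers.
6 crates exceed 20 m³ (half the capacity), and no two of those can share a container, so at least 6 containers are needed.
So 6 is already optimal.

0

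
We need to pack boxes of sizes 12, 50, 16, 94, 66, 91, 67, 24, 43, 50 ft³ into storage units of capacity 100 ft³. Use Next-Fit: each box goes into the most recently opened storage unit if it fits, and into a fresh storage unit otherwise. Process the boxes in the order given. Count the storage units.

6 storage units

Put 12 ft³ in storage unit 1; 88 ft³ remain.
Put 50 ft³ in storage unit 1; 38 ft³ remain.
Put 16 ft³ in storage unit 1; 22 ft³ remain.
Put 94 ft³ in storage unit 2; 6 ft³ remain.
Put 66 ft³ in storage unit 3; 34 ft³ remain.
Put 91 ft³ in storage unit 4; 9 ft³ remain.
Put 67 ft³ in storage unit 5; 33 ft³ remain.
Put 24 ft³ in storage unit 5; 9 ft³ remain.
Put 43 ft³ in storage unit 6; 57 ft³ remain.
Put 50 ft³ in storage unit 6; 7 ft³ remain.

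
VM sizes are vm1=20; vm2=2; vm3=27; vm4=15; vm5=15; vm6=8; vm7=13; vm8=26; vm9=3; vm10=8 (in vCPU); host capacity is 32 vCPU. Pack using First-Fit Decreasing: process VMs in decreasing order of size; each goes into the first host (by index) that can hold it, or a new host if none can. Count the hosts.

Sorted descending: 27, 26, 20, 15, 15, 13, 8, 8, 3, 2.
host 1: place 27 vCPU, 5 vCPU left
host 2: place 26 vCPU, 6 vCPU left
host 3: place 20 vCPU, 12 vCPU left
host 4: place 15 vCPU, 17 vCPU left
host 4: place 15 vCPU, 2 vCPU left
host 5: place 13 vCPU, 19 vCPU left
host 3: place 8 vCPU, 4 vCPU left
host 5: place 8 vCPU, 11 vCPU left
host 1: place 3 vCPU, 2 vCPU left
host 1: place 2 vCPU, 0 vCPU left
Final hosts: [27,3,2] [26] [20,8] [15,15] [13,8].

5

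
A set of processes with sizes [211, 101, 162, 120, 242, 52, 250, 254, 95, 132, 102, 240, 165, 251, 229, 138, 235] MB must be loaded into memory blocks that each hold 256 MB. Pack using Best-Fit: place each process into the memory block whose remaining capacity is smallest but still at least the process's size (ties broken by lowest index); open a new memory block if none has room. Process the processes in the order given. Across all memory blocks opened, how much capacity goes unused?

349

211 MB → memory block 1 (remaining 45 MB)
101 MB → memory block 2 (remaining 155 MB)
162 MB → memory block 3 (remaining 94 MB)
120 MB → memory block 2 (remaining 35 MB)
242 MB → memory block 4 (remaining 14 MB)
52 MB → memory block 3 (remaining 42 MB)
250 MB → memory block 5 (remaining 6 MB)
254 MB → memory block 6 (remaining 2 MB)
95 MB → memory block 7 (remaining 161 MB)
132 MB → memory block 7 (remaining 29 MB)
102 MB → memory block 8 (remaining 154 MB)
240 MB → memory block 9 (remaining 16 MB)
165 MB → memory block 10 (remaining 91 MB)
251 MB → memory block 11 (remaining 5 MB)
229 MB → memory block 12 (remaining 27 MB)
138 MB → memory block 8 (remaining 16 MB)
235 MB → memory block 13 (remaining 21 MB)
13 memory blocks × 256 MB = 3328 MB; used 2979 MB; unused 349 MB.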